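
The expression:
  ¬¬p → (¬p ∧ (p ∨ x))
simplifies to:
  ¬p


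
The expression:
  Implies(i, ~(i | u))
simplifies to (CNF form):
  ~i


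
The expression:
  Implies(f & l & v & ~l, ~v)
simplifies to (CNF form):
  True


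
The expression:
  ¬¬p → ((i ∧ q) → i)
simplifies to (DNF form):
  True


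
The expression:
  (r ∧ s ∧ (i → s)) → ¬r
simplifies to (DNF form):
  ¬r ∨ ¬s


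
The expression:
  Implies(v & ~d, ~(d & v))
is always true.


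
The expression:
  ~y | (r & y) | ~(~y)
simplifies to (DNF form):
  True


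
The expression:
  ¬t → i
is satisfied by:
  {i: True, t: True}
  {i: True, t: False}
  {t: True, i: False}


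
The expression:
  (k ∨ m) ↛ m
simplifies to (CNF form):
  k ∧ ¬m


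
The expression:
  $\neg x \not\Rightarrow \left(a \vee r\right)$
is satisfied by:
  {x: False, r: False, a: False}


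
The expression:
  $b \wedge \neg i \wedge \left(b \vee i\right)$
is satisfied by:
  {b: True, i: False}


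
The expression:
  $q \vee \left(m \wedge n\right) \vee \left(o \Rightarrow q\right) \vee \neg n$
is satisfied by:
  {q: True, m: True, o: False, n: False}
  {q: True, o: False, m: False, n: False}
  {m: True, q: False, o: False, n: False}
  {q: False, o: False, m: False, n: False}
  {n: True, q: True, m: True, o: False}
  {n: True, q: True, o: False, m: False}
  {n: True, m: True, q: False, o: False}
  {n: True, q: False, o: False, m: False}
  {q: True, o: True, m: True, n: False}
  {q: True, o: True, n: False, m: False}
  {o: True, m: True, n: False, q: False}
  {o: True, n: False, m: False, q: False}
  {q: True, o: True, n: True, m: True}
  {q: True, o: True, n: True, m: False}
  {o: True, n: True, m: True, q: False}


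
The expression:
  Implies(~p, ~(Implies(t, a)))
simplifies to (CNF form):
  (p | t) & (p | ~a)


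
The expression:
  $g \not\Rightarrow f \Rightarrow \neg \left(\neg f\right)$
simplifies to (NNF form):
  $f \vee \neg g$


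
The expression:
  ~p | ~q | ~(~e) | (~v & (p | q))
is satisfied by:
  {e: True, p: False, v: False, q: False}
  {e: False, p: False, v: False, q: False}
  {q: True, e: True, p: False, v: False}
  {q: True, e: False, p: False, v: False}
  {e: True, v: True, q: False, p: False}
  {v: True, q: False, p: False, e: False}
  {q: True, v: True, e: True, p: False}
  {q: True, v: True, e: False, p: False}
  {e: True, p: True, q: False, v: False}
  {p: True, q: False, v: False, e: False}
  {e: True, q: True, p: True, v: False}
  {q: True, p: True, e: False, v: False}
  {e: True, v: True, p: True, q: False}
  {v: True, p: True, q: False, e: False}
  {q: True, v: True, p: True, e: True}


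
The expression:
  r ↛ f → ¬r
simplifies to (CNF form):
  f ∨ ¬r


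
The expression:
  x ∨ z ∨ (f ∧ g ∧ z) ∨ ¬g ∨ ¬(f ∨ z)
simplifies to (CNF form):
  x ∨ z ∨ ¬f ∨ ¬g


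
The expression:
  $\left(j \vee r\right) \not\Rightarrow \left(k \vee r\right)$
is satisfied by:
  {j: True, r: False, k: False}


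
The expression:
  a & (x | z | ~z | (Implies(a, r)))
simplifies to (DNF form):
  a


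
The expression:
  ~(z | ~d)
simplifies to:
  d & ~z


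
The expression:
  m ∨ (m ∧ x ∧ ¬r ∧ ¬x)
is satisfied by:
  {m: True}


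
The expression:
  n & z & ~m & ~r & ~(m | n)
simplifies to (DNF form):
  False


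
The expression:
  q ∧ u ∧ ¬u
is never true.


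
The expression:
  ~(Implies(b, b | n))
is never true.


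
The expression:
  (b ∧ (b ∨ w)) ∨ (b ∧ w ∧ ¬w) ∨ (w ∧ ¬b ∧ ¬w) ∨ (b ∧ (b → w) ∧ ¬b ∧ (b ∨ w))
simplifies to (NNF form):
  b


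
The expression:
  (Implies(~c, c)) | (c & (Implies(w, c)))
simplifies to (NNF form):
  c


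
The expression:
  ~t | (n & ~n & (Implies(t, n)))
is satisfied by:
  {t: False}


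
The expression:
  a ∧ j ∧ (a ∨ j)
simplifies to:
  a ∧ j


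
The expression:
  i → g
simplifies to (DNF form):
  g ∨ ¬i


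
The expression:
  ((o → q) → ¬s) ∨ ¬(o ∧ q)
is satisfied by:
  {s: False, q: False, o: False}
  {o: True, s: False, q: False}
  {q: True, s: False, o: False}
  {o: True, q: True, s: False}
  {s: True, o: False, q: False}
  {o: True, s: True, q: False}
  {q: True, s: True, o: False}


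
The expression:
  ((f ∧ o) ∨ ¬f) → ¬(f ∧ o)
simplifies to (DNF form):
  ¬f ∨ ¬o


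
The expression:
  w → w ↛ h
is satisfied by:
  {w: False, h: False}
  {h: True, w: False}
  {w: True, h: False}


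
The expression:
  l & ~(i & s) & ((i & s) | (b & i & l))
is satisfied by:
  {i: True, b: True, l: True, s: False}


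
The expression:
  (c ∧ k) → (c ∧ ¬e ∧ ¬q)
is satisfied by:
  {e: False, k: False, c: False, q: False}
  {q: True, e: False, k: False, c: False}
  {e: True, q: False, k: False, c: False}
  {q: True, e: True, k: False, c: False}
  {c: True, q: False, e: False, k: False}
  {c: True, q: True, e: False, k: False}
  {c: True, e: True, q: False, k: False}
  {c: True, q: True, e: True, k: False}
  {k: True, c: False, e: False, q: False}
  {k: True, q: True, c: False, e: False}
  {k: True, e: True, c: False, q: False}
  {q: True, k: True, e: True, c: False}
  {k: True, c: True, q: False, e: False}


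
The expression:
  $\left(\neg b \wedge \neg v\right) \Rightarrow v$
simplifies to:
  $b \vee v$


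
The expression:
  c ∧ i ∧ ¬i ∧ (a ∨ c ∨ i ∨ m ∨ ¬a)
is never true.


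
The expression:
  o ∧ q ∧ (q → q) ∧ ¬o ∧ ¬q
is never true.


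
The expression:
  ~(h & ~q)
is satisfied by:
  {q: True, h: False}
  {h: False, q: False}
  {h: True, q: True}


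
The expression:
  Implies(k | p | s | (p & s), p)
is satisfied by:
  {p: True, k: False, s: False}
  {p: True, s: True, k: False}
  {p: True, k: True, s: False}
  {p: True, s: True, k: True}
  {s: False, k: False, p: False}


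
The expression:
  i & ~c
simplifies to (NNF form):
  i & ~c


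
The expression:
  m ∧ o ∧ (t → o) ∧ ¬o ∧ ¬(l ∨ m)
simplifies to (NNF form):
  False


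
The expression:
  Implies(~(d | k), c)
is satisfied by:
  {d: True, k: True, c: True}
  {d: True, k: True, c: False}
  {d: True, c: True, k: False}
  {d: True, c: False, k: False}
  {k: True, c: True, d: False}
  {k: True, c: False, d: False}
  {c: True, k: False, d: False}


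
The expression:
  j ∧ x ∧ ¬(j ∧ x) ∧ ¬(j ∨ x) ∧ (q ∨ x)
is never true.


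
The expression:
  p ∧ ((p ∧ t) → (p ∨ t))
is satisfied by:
  {p: True}


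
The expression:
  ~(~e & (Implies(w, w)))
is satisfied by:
  {e: True}


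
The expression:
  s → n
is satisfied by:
  {n: True, s: False}
  {s: False, n: False}
  {s: True, n: True}


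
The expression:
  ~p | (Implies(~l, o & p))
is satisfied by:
  {o: True, l: True, p: False}
  {o: True, p: False, l: False}
  {l: True, p: False, o: False}
  {l: False, p: False, o: False}
  {o: True, l: True, p: True}
  {o: True, p: True, l: False}
  {l: True, p: True, o: False}


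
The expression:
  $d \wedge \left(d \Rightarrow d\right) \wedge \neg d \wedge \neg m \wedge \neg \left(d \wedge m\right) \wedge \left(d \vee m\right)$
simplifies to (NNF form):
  $\text{False}$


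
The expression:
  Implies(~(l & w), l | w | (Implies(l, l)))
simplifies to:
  True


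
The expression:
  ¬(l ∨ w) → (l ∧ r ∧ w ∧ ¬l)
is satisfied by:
  {l: True, w: True}
  {l: True, w: False}
  {w: True, l: False}


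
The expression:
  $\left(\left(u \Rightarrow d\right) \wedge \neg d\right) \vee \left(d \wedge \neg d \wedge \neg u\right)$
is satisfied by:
  {u: False, d: False}


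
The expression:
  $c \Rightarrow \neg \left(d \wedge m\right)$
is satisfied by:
  {m: False, d: False, c: False}
  {c: True, m: False, d: False}
  {d: True, m: False, c: False}
  {c: True, d: True, m: False}
  {m: True, c: False, d: False}
  {c: True, m: True, d: False}
  {d: True, m: True, c: False}


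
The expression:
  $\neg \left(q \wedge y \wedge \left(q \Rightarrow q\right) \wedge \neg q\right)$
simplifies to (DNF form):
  $\text{True}$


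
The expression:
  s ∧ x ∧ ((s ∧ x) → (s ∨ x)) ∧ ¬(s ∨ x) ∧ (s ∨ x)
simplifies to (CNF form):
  False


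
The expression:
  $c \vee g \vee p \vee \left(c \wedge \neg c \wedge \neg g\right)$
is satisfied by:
  {c: True, g: True, p: True}
  {c: True, g: True, p: False}
  {c: True, p: True, g: False}
  {c: True, p: False, g: False}
  {g: True, p: True, c: False}
  {g: True, p: False, c: False}
  {p: True, g: False, c: False}


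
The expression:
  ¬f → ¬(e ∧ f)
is always true.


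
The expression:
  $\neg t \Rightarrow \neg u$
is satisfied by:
  {t: True, u: False}
  {u: False, t: False}
  {u: True, t: True}


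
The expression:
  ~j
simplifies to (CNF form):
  ~j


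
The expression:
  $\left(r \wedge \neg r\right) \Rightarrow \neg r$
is always true.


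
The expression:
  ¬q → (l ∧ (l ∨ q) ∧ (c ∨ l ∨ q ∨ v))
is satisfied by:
  {q: True, l: True}
  {q: True, l: False}
  {l: True, q: False}


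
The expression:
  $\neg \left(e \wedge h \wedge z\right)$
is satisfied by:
  {h: False, e: False, z: False}
  {z: True, h: False, e: False}
  {e: True, h: False, z: False}
  {z: True, e: True, h: False}
  {h: True, z: False, e: False}
  {z: True, h: True, e: False}
  {e: True, h: True, z: False}


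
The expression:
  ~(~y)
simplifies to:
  y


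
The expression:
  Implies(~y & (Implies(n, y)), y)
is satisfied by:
  {n: True, y: True}
  {n: True, y: False}
  {y: True, n: False}


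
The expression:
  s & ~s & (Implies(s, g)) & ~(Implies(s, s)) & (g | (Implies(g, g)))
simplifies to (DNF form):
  False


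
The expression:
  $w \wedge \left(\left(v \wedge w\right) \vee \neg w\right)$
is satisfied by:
  {w: True, v: True}


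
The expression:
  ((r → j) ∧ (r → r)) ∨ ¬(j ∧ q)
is always true.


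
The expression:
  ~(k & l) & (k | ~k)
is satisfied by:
  {l: False, k: False}
  {k: True, l: False}
  {l: True, k: False}


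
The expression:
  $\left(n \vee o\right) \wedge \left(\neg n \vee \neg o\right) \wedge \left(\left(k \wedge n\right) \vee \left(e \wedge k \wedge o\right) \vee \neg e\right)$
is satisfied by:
  {n: True, k: True, e: False, o: False}
  {n: True, e: False, k: False, o: False}
  {o: True, k: True, e: False, n: False}
  {o: True, e: False, k: False, n: False}
  {n: True, k: True, e: True, o: False}
  {o: True, k: True, e: True, n: False}


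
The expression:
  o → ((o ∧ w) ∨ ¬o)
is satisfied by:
  {w: True, o: False}
  {o: False, w: False}
  {o: True, w: True}


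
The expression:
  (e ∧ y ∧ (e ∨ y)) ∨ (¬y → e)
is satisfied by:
  {y: True, e: True}
  {y: True, e: False}
  {e: True, y: False}


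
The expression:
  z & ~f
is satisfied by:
  {z: True, f: False}


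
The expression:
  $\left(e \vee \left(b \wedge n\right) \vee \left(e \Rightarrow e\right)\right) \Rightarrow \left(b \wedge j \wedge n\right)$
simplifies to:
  $b \wedge j \wedge n$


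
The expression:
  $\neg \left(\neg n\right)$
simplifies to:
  $n$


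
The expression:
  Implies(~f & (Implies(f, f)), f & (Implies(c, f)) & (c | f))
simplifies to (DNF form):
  f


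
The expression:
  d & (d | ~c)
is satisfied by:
  {d: True}


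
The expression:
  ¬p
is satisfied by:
  {p: False}


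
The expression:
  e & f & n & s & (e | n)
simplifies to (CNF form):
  e & f & n & s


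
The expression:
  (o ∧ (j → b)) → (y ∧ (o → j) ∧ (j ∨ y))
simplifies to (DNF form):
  (j ∧ y) ∨ (j ∧ ¬b) ∨ ¬o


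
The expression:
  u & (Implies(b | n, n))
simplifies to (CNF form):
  u & (n | ~b)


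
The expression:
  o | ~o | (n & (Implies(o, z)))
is always true.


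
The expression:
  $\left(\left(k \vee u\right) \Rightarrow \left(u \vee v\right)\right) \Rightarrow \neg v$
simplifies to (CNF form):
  $\neg v$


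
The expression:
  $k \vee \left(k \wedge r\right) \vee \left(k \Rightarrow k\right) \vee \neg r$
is always true.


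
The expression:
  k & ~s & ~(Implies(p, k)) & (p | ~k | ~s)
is never true.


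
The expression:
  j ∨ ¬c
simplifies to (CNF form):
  j ∨ ¬c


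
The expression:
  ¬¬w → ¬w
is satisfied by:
  {w: False}


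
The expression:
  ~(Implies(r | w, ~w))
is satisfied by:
  {w: True}


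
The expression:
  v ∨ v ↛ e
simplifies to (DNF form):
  v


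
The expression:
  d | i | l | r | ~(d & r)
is always true.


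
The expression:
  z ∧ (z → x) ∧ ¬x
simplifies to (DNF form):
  False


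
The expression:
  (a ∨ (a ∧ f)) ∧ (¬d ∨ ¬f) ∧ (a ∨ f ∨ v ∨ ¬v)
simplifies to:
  a ∧ (¬d ∨ ¬f)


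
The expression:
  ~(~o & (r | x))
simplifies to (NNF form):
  o | (~r & ~x)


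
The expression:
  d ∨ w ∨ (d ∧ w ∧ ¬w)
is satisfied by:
  {d: True, w: True}
  {d: True, w: False}
  {w: True, d: False}


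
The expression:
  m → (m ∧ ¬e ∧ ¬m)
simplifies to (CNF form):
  ¬m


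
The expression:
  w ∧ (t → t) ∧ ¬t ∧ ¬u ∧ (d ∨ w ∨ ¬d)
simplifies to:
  w ∧ ¬t ∧ ¬u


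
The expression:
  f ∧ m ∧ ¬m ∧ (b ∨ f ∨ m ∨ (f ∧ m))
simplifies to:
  False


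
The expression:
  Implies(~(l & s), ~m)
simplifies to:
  ~m | (l & s)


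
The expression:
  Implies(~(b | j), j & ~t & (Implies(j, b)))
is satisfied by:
  {b: True, j: True}
  {b: True, j: False}
  {j: True, b: False}


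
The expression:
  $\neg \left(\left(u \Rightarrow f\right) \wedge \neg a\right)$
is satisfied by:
  {a: True, u: True, f: False}
  {a: True, u: False, f: False}
  {f: True, a: True, u: True}
  {f: True, a: True, u: False}
  {u: True, f: False, a: False}


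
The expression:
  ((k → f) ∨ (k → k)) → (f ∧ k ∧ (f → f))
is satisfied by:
  {f: True, k: True}


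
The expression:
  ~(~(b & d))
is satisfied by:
  {b: True, d: True}


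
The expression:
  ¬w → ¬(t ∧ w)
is always true.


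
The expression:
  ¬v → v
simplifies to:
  v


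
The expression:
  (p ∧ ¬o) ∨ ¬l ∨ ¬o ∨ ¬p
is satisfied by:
  {l: False, o: False, p: False}
  {p: True, l: False, o: False}
  {o: True, l: False, p: False}
  {p: True, o: True, l: False}
  {l: True, p: False, o: False}
  {p: True, l: True, o: False}
  {o: True, l: True, p: False}


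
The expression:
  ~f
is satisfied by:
  {f: False}


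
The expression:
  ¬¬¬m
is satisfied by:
  {m: False}


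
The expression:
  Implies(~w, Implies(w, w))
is always true.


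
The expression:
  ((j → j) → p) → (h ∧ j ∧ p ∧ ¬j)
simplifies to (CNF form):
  ¬p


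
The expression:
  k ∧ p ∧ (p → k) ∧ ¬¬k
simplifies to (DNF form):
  k ∧ p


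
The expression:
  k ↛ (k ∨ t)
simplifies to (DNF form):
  False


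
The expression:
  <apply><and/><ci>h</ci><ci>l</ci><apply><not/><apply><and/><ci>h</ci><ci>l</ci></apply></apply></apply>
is never true.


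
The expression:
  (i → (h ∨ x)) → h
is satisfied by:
  {i: True, h: True, x: False}
  {h: True, x: False, i: False}
  {i: True, h: True, x: True}
  {h: True, x: True, i: False}
  {i: True, x: False, h: False}


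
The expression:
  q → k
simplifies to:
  k ∨ ¬q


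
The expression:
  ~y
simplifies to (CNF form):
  ~y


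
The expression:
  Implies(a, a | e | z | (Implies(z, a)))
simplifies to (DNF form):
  True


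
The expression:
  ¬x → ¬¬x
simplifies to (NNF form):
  x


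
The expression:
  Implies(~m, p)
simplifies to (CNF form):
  m | p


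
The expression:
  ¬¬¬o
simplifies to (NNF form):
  ¬o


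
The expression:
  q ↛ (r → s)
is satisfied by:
  {r: True, q: True, s: False}


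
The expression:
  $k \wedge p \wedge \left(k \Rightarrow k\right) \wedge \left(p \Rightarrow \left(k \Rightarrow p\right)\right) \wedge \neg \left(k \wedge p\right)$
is never true.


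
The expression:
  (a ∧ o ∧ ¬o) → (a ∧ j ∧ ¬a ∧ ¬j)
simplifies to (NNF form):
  True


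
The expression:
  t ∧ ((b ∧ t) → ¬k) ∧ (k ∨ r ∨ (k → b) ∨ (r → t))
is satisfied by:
  {t: True, k: False, b: False}
  {t: True, b: True, k: False}
  {t: True, k: True, b: False}


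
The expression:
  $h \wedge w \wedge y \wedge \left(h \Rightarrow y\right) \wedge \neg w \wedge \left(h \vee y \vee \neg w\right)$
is never true.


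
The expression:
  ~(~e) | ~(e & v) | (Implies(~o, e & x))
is always true.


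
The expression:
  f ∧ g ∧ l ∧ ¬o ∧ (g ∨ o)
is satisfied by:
  {g: True, f: True, l: True, o: False}


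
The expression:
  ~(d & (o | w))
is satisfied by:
  {o: False, d: False, w: False}
  {w: True, o: False, d: False}
  {o: True, w: False, d: False}
  {w: True, o: True, d: False}
  {d: True, w: False, o: False}


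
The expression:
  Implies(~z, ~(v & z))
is always true.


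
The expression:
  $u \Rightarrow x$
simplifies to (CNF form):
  $x \vee \neg u$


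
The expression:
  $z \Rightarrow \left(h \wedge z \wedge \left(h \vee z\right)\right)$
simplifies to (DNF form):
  $h \vee \neg z$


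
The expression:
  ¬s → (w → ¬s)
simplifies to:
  True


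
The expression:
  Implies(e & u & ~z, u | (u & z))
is always true.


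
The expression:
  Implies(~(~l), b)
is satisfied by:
  {b: True, l: False}
  {l: False, b: False}
  {l: True, b: True}


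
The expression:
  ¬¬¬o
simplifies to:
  ¬o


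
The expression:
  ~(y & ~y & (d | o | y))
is always true.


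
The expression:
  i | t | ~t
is always true.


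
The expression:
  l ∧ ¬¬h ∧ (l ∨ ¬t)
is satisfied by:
  {h: True, l: True}


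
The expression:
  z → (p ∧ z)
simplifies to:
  p ∨ ¬z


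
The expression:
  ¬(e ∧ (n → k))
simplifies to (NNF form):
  (n ∧ ¬k) ∨ ¬e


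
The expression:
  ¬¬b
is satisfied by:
  {b: True}


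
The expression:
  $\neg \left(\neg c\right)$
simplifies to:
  $c$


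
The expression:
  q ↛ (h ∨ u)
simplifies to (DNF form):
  q ∧ ¬h ∧ ¬u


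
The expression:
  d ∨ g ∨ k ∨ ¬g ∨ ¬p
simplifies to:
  True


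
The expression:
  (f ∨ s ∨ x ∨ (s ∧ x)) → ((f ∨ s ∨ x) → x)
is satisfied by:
  {x: True, f: False, s: False}
  {x: True, s: True, f: False}
  {x: True, f: True, s: False}
  {x: True, s: True, f: True}
  {s: False, f: False, x: False}


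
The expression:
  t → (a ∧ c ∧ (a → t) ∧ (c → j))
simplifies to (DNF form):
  (a ∧ c ∧ j) ∨ ¬t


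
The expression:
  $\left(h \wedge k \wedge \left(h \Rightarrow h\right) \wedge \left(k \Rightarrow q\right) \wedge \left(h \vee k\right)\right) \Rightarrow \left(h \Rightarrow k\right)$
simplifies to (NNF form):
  $\text{True}$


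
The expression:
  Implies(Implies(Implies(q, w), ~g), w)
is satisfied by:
  {w: True, g: True, q: False}
  {w: True, g: False, q: False}
  {q: True, w: True, g: True}
  {q: True, w: True, g: False}
  {g: True, q: False, w: False}


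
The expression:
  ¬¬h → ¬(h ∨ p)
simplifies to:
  ¬h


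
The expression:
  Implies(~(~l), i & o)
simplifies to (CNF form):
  (i | ~l) & (o | ~l)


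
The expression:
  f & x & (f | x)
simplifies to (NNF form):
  f & x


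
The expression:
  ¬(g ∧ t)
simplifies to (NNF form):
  ¬g ∨ ¬t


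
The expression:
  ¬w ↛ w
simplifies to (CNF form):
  True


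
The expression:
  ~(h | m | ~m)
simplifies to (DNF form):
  False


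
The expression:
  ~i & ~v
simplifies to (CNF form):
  ~i & ~v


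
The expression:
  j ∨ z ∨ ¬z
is always true.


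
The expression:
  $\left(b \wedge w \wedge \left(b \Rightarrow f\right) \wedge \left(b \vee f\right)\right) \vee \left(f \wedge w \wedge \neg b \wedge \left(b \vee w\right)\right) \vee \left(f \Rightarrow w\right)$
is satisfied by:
  {w: True, f: False}
  {f: False, w: False}
  {f: True, w: True}


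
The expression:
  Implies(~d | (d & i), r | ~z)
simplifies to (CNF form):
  (d | r | ~z) & (r | ~i | ~z)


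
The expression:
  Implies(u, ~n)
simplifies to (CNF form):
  ~n | ~u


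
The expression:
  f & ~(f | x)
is never true.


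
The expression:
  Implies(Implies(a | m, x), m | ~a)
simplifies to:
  m | ~a | ~x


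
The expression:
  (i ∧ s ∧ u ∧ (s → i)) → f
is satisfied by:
  {f: True, s: False, u: False, i: False}
  {i: False, s: False, f: False, u: False}
  {i: True, f: True, s: False, u: False}
  {i: True, s: False, f: False, u: False}
  {u: True, f: True, i: False, s: False}
  {u: True, i: False, s: False, f: False}
  {u: True, i: True, f: True, s: False}
  {u: True, i: True, s: False, f: False}
  {f: True, s: True, u: False, i: False}
  {s: True, u: False, f: False, i: False}
  {i: True, s: True, f: True, u: False}
  {i: True, s: True, u: False, f: False}
  {f: True, s: True, u: True, i: False}
  {s: True, u: True, i: False, f: False}
  {i: True, s: True, u: True, f: True}


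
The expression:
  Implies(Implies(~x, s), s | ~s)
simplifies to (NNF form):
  True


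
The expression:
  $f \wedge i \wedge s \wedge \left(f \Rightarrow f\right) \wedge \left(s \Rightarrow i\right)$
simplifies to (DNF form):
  $f \wedge i \wedge s$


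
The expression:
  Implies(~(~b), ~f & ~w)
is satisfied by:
  {f: False, b: False, w: False}
  {w: True, f: False, b: False}
  {f: True, w: False, b: False}
  {w: True, f: True, b: False}
  {b: True, w: False, f: False}


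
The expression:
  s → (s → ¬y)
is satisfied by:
  {s: False, y: False}
  {y: True, s: False}
  {s: True, y: False}


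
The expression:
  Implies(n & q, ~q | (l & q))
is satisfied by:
  {l: True, n: False, q: False}
  {l: False, n: False, q: False}
  {q: True, l: True, n: False}
  {q: True, l: False, n: False}
  {n: True, l: True, q: False}
  {n: True, l: False, q: False}
  {n: True, q: True, l: True}


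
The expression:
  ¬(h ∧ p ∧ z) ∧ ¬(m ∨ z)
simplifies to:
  ¬m ∧ ¬z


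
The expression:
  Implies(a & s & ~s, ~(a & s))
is always true.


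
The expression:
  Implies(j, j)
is always true.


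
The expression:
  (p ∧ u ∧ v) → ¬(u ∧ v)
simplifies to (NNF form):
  ¬p ∨ ¬u ∨ ¬v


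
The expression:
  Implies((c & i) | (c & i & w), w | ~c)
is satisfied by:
  {w: True, c: False, i: False}
  {c: False, i: False, w: False}
  {w: True, i: True, c: False}
  {i: True, c: False, w: False}
  {w: True, c: True, i: False}
  {c: True, w: False, i: False}
  {w: True, i: True, c: True}


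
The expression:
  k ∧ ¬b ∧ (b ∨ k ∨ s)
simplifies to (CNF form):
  k ∧ ¬b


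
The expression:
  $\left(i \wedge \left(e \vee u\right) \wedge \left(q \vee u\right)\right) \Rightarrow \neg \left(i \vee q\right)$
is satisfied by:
  {u: False, e: False, i: False, q: False}
  {q: True, u: False, e: False, i: False}
  {e: True, q: False, u: False, i: False}
  {q: True, e: True, u: False, i: False}
  {u: True, q: False, e: False, i: False}
  {q: True, u: True, e: False, i: False}
  {e: True, u: True, q: False, i: False}
  {q: True, e: True, u: True, i: False}
  {i: True, q: False, u: False, e: False}
  {i: True, q: True, u: False, e: False}
  {i: True, e: True, q: False, u: False}


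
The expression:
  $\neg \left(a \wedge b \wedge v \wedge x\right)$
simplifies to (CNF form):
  $\neg a \vee \neg b \vee \neg v \vee \neg x$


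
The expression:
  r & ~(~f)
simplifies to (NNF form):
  f & r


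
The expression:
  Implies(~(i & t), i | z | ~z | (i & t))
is always true.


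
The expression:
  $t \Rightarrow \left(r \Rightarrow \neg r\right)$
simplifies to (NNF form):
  $\neg r \vee \neg t$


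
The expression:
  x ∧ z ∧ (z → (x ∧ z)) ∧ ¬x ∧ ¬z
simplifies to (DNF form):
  False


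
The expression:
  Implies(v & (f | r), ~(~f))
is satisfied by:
  {f: True, v: False, r: False}
  {f: False, v: False, r: False}
  {r: True, f: True, v: False}
  {r: True, f: False, v: False}
  {v: True, f: True, r: False}
  {v: True, f: False, r: False}
  {v: True, r: True, f: True}


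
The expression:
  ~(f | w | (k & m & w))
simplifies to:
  ~f & ~w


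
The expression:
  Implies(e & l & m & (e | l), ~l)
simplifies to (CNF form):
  ~e | ~l | ~m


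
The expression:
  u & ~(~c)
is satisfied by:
  {c: True, u: True}


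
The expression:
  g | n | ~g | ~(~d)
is always true.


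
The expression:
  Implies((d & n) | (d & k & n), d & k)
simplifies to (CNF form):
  k | ~d | ~n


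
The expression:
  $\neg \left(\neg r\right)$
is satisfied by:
  {r: True}


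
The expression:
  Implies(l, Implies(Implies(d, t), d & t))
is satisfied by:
  {d: True, l: False}
  {l: False, d: False}
  {l: True, d: True}


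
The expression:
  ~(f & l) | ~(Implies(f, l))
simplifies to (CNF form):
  ~f | ~l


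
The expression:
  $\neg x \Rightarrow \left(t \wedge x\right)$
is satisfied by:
  {x: True}


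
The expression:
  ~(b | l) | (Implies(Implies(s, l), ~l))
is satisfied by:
  {l: False}


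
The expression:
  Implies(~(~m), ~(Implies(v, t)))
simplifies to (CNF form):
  (v | ~m) & (~m | ~t)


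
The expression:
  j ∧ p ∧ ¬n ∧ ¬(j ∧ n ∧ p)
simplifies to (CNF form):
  j ∧ p ∧ ¬n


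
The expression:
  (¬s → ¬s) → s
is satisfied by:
  {s: True}


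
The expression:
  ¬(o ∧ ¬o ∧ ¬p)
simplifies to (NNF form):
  True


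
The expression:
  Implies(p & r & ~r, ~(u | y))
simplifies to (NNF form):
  True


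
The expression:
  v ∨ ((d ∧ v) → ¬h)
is always true.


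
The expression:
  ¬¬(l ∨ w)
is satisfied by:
  {l: True, w: True}
  {l: True, w: False}
  {w: True, l: False}


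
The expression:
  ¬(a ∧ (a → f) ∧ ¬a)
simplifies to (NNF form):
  True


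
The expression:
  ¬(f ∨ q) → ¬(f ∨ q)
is always true.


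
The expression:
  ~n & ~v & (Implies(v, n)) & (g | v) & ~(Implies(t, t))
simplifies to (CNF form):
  False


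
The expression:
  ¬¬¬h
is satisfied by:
  {h: False}


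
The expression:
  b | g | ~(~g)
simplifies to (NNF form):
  b | g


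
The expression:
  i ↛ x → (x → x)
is always true.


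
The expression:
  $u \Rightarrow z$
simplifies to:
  $z \vee \neg u$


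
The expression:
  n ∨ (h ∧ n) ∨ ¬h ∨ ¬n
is always true.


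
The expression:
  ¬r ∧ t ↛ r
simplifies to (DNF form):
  t ∧ ¬r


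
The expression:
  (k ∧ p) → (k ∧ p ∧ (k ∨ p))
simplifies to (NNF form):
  True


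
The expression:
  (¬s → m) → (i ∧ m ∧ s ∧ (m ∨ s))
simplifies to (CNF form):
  (i ∨ ¬s) ∧ (m ∨ ¬s) ∧ (s ∨ ¬m)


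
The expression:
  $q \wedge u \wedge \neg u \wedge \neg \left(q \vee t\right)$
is never true.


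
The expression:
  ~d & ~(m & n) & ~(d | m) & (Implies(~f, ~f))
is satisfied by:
  {d: False, m: False}


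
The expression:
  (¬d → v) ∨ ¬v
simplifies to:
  True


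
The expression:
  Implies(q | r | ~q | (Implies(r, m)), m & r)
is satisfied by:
  {r: True, m: True}


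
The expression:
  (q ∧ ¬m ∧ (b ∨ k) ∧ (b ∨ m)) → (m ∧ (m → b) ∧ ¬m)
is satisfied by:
  {m: True, q: False, b: False}
  {q: False, b: False, m: False}
  {b: True, m: True, q: False}
  {b: True, q: False, m: False}
  {m: True, q: True, b: False}
  {q: True, m: False, b: False}
  {b: True, q: True, m: True}


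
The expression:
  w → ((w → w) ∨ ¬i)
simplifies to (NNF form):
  True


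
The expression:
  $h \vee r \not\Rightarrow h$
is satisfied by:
  {r: True, h: True}
  {r: True, h: False}
  {h: True, r: False}


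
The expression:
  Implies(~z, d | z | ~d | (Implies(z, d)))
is always true.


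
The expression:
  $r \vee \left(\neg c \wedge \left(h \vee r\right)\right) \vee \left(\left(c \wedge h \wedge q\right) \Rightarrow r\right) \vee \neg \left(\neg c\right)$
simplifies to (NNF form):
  $\text{True}$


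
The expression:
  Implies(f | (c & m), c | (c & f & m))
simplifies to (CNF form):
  c | ~f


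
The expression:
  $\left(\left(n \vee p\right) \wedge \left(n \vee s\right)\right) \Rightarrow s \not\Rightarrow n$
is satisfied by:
  {n: False}


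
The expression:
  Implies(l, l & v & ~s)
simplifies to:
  ~l | (v & ~s)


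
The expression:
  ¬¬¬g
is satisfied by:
  {g: False}


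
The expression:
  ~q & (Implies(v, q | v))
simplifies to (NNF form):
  ~q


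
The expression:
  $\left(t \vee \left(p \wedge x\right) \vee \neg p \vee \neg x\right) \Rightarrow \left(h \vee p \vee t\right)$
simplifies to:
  $h \vee p \vee t$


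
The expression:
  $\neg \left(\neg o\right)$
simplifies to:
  $o$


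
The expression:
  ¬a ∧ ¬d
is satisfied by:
  {d: False, a: False}


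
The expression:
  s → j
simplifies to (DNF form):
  j ∨ ¬s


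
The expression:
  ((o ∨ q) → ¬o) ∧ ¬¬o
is never true.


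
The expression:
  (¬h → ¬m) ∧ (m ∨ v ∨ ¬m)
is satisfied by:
  {h: True, m: False}
  {m: False, h: False}
  {m: True, h: True}


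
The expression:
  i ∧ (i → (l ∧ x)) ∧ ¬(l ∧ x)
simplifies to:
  False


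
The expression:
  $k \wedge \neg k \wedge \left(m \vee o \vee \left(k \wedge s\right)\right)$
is never true.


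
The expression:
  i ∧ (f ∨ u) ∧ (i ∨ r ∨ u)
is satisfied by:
  {i: True, u: True, f: True}
  {i: True, u: True, f: False}
  {i: True, f: True, u: False}


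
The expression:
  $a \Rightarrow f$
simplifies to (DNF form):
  $f \vee \neg a$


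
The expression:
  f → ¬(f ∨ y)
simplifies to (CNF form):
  ¬f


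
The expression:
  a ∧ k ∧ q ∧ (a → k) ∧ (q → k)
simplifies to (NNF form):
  a ∧ k ∧ q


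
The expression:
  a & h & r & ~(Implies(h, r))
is never true.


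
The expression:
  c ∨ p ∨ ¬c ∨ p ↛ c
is always true.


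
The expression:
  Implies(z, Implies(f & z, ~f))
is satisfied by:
  {z: False, f: False}
  {f: True, z: False}
  {z: True, f: False}


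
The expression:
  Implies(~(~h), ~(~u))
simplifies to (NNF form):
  u | ~h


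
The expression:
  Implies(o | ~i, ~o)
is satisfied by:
  {o: False}


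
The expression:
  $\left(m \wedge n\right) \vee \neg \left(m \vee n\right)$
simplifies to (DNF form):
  $\left(m \wedge n\right) \vee \left(\neg m \wedge \neg n\right)$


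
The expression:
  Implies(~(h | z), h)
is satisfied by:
  {z: True, h: True}
  {z: True, h: False}
  {h: True, z: False}


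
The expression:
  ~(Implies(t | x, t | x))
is never true.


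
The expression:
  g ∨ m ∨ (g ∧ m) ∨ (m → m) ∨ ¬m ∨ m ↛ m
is always true.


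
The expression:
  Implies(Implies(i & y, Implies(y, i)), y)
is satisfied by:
  {y: True}


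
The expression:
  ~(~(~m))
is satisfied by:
  {m: False}


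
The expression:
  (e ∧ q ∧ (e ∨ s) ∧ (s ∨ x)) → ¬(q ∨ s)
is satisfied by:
  {x: False, s: False, e: False, q: False}
  {s: True, q: False, x: False, e: False}
  {x: True, q: False, s: False, e: False}
  {s: True, x: True, q: False, e: False}
  {q: True, x: False, s: False, e: False}
  {q: True, s: True, x: False, e: False}
  {q: True, x: True, s: False, e: False}
  {q: True, s: True, x: True, e: False}
  {e: True, q: False, x: False, s: False}
  {e: True, s: True, q: False, x: False}
  {e: True, x: True, q: False, s: False}
  {e: True, s: True, x: True, q: False}
  {e: True, q: True, x: False, s: False}


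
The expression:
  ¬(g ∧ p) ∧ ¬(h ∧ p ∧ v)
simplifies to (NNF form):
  (¬g ∧ ¬h) ∨ (¬g ∧ ¬v) ∨ ¬p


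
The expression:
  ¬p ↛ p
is always true.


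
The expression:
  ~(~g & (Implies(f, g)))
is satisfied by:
  {g: True, f: True}
  {g: True, f: False}
  {f: True, g: False}


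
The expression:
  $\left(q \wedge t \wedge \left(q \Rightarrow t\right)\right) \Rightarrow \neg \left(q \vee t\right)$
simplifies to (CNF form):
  $\neg q \vee \neg t$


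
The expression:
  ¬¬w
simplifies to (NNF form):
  w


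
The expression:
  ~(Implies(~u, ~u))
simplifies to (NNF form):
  False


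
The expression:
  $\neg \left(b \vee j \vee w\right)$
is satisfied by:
  {w: False, j: False, b: False}


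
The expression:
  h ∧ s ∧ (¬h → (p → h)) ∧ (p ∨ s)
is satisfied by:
  {h: True, s: True}


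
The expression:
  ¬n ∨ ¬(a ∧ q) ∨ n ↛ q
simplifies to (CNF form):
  ¬a ∨ ¬n ∨ ¬q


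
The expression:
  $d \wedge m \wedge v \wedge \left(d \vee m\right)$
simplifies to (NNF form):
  $d \wedge m \wedge v$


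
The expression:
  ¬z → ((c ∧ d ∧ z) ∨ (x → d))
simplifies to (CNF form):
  d ∨ z ∨ ¬x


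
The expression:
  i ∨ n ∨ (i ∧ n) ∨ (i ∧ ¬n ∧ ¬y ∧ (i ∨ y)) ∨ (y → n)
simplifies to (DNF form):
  i ∨ n ∨ ¬y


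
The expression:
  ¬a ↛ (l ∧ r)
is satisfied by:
  {l: False, a: False, r: False}
  {r: True, l: False, a: False}
  {l: True, r: False, a: False}


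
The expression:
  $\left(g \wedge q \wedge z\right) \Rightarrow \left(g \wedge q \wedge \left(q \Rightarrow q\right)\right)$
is always true.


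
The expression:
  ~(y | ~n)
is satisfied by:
  {n: True, y: False}


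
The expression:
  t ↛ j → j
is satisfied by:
  {j: True, t: False}
  {t: False, j: False}
  {t: True, j: True}


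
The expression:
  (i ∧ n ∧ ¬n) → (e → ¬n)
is always true.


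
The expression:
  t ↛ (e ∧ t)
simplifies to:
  t ∧ ¬e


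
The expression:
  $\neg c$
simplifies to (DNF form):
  $\neg c$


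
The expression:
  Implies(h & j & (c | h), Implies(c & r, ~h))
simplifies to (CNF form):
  ~c | ~h | ~j | ~r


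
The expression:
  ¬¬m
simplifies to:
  m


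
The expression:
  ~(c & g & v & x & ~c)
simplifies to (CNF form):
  True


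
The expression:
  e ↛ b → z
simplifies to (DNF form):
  b ∨ z ∨ ¬e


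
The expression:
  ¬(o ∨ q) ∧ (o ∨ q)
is never true.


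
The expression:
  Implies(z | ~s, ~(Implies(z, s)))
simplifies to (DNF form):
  (s & ~z) | (z & ~s)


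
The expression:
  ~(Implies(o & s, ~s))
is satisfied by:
  {s: True, o: True}


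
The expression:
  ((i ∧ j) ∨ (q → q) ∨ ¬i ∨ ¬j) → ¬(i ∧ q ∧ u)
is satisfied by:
  {u: False, q: False, i: False}
  {i: True, u: False, q: False}
  {q: True, u: False, i: False}
  {i: True, q: True, u: False}
  {u: True, i: False, q: False}
  {i: True, u: True, q: False}
  {q: True, u: True, i: False}


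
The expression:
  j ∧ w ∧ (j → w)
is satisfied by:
  {j: True, w: True}


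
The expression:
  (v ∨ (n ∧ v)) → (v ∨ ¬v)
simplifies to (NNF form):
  True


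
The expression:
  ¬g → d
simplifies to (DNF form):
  d ∨ g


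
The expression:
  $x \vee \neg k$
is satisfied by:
  {x: True, k: False}
  {k: False, x: False}
  {k: True, x: True}


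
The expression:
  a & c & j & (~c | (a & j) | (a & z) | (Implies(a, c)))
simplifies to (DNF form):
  a & c & j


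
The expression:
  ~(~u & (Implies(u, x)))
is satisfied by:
  {u: True}


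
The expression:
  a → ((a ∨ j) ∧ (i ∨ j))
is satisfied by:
  {i: True, j: True, a: False}
  {i: True, j: False, a: False}
  {j: True, i: False, a: False}
  {i: False, j: False, a: False}
  {i: True, a: True, j: True}
  {i: True, a: True, j: False}
  {a: True, j: True, i: False}


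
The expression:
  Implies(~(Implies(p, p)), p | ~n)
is always true.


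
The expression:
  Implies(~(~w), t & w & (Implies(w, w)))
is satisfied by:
  {t: True, w: False}
  {w: False, t: False}
  {w: True, t: True}


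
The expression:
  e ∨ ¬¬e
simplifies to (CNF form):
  e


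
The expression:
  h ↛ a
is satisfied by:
  {h: True, a: False}


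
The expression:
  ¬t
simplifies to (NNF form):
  ¬t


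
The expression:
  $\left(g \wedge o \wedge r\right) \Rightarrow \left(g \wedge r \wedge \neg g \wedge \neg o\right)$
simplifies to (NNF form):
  $\neg g \vee \neg o \vee \neg r$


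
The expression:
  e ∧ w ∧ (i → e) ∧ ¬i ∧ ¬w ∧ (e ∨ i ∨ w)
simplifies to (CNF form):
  False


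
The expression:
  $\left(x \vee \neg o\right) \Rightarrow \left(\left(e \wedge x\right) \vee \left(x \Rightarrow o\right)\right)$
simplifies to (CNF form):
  $e \vee o \vee \neg x$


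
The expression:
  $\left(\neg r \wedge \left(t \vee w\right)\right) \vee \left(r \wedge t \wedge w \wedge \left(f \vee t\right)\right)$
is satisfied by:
  {t: True, w: True, r: False}
  {t: True, r: False, w: False}
  {w: True, r: False, t: False}
  {t: True, w: True, r: True}


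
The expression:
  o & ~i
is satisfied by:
  {o: True, i: False}


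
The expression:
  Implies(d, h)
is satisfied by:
  {h: True, d: False}
  {d: False, h: False}
  {d: True, h: True}


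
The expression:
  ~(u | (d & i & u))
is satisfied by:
  {u: False}


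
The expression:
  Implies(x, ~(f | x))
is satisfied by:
  {x: False}


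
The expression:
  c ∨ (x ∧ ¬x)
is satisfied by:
  {c: True}


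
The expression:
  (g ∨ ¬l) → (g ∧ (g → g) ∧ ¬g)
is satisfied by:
  {l: True, g: False}


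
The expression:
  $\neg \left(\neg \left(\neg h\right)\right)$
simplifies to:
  $\neg h$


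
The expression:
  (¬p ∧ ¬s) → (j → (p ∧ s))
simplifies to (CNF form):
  p ∨ s ∨ ¬j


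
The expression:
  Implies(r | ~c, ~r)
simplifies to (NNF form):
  ~r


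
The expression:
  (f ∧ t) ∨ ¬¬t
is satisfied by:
  {t: True}


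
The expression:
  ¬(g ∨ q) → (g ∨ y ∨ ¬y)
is always true.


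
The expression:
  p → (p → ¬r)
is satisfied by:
  {p: False, r: False}
  {r: True, p: False}
  {p: True, r: False}


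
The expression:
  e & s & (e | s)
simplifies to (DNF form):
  e & s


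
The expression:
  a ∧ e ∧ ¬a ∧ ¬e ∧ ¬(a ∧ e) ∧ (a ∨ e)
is never true.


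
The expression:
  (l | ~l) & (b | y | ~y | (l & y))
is always true.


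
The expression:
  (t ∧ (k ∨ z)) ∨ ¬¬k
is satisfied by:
  {k: True, z: True, t: True}
  {k: True, z: True, t: False}
  {k: True, t: True, z: False}
  {k: True, t: False, z: False}
  {z: True, t: True, k: False}


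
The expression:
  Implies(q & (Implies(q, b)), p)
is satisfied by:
  {p: True, q: False, b: False}
  {p: False, q: False, b: False}
  {b: True, p: True, q: False}
  {b: True, p: False, q: False}
  {q: True, p: True, b: False}
  {q: True, p: False, b: False}
  {q: True, b: True, p: True}
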